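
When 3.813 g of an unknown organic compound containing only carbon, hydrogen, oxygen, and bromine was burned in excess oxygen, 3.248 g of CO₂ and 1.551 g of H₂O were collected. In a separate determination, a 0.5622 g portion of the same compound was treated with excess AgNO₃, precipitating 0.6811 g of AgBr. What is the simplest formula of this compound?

C3H7BrO2

mol C = 3.248 g CO₂ ÷ 44.009 g/mol = 0.073803 mol
mol H = 2 × 1.551 g H₂O ÷ 18.015 g/mol = 0.17219 mol
From the AgBr data: mol Br per gram of compound = (0.6811 ÷ 187.772) ÷ 0.5622 = 0.0064519 mol/g, so in the 3.813 g combustion sample mol Br = 0.024601 mol
mass O = 3.813 − (0.88645 + 0.17357 + 1.9657) = 0.78725 g → mol O = 0.78725 ÷ 15.999 = 0.049206 mol
Divide by the smallest (0.024601 mol): C 3.000, H 6.999, Br 1.000, O 2.000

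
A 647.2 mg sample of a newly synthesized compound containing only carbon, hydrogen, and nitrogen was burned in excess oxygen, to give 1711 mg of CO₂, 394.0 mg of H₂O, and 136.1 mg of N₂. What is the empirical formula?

C8H9N2

mol C = 1.711 g CO₂ ÷ 44.009 g/mol = 0.038878 mol
mol H = 2 × 0.3940 g H₂O ÷ 18.015 g/mol = 0.043741 mol
mol N = 2 × 0.1361 g N₂ ÷ 28.014 g/mol = 0.0097166 mol
Divide by the smallest (0.0097166 mol): C 4.001, H 4.502, N 1.000
Multiplying each by 2 gives whole numbers: C 8.00, H 9.00, N 2.00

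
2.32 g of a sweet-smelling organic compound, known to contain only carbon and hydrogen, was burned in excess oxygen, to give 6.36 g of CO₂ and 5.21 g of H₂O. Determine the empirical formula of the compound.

CH4

mol C = 6.36 g CO₂ ÷ 44.009 g/mol = 0.1445 mol
mol H = 2 × 5.21 g H₂O ÷ 18.015 g/mol = 0.5784 mol
Divide by the smallest (0.1445 mol): C 1.000, H 4.002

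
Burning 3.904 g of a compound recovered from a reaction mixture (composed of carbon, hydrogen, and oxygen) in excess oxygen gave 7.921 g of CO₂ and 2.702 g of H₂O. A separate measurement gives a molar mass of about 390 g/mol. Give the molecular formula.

C18H30O9

mol C = 7.921 g CO₂ ÷ 44.009 g/mol = 0.17999 mol
mol H = 2 × 2.702 g H₂O ÷ 18.015 g/mol = 0.29997 mol
mass O = 3.904 − (2.1618 + 0.30237) = 1.4398 g → mol O = 1.4398 ÷ 15.999 = 0.089994 mol
Divide by the smallest (0.089994 mol): C 2.000, H 3.333, O 1.000
Multiplying each by 3 gives whole numbers: C 6.00, H 10.00, O 3.00
Empirical formula: C6H10O3
Empirical-formula mass = 130.14 g/mol; 390 ÷ 130.14 ≈ 3, so the molecular formula is C18H30O9.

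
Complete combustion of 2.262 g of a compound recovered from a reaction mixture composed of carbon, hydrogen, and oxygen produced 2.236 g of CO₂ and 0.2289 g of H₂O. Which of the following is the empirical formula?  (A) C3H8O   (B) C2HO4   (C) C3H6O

mol C = 2.236 g CO₂ ÷ 44.009 g/mol = 0.050808 mol
mol H = 2 × 0.2289 g H₂O ÷ 18.015 g/mol = 0.025412 mol
mass O = 2.262 − (0.61025 + 0.025615) = 1.6261 g → mol O = 1.6261 ÷ 15.999 = 0.10164 mol
Divide by the smallest (0.025412 mol): C 1.999, H 1.000, O 4.000

(B) C2HO4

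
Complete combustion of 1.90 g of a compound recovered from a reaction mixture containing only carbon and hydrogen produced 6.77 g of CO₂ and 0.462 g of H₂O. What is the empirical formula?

C3H

mol C = 6.77 g CO₂ ÷ 44.009 g/mol = 0.1538 mol
mol H = 2 × 0.462 g H₂O ÷ 18.015 g/mol = 0.05129 mol
Divide by the smallest (0.05129 mol): C 2.999, H 1.000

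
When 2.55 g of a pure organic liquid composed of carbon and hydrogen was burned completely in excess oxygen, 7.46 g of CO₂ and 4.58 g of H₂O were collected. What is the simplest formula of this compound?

mol C = 7.46 g CO₂ ÷ 44.009 g/mol = 0.1695 mol
mol H = 2 × 4.58 g H₂O ÷ 18.015 g/mol = 0.5085 mol
Divide by the smallest (0.1695 mol): C 1.000, H 3.000

CH3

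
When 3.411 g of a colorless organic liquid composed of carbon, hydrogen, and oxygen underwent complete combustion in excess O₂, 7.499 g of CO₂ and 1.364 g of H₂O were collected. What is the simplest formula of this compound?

C9H8O4

mol C = 7.499 g CO₂ ÷ 44.009 g/mol = 0.17040 mol
mol H = 2 × 1.364 g H₂O ÷ 18.015 g/mol = 0.15143 mol
mass O = 3.411 − (2.0466 + 0.15264) = 1.2117 g → mol O = 1.2117 ÷ 15.999 = 0.075737 mol
Divide by the smallest (0.075737 mol): C 2.250, H 1.999, O 1.000
Multiplying each by 4 gives whole numbers: C 9.00, H 8.00, O 4.00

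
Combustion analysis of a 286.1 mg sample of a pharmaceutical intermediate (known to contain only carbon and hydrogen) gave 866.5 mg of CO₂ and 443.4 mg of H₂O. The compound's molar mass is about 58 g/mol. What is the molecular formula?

mol C = 0.8665 g CO₂ ÷ 44.009 g/mol = 0.019689 mol
mol H = 2 × 0.4434 g H₂O ÷ 18.015 g/mol = 0.049226 mol
Divide by the smallest (0.019689 mol): C 1.000, H 2.500
Multiplying each by 2 gives whole numbers: C 2.00, H 5.00
Empirical formula: C2H5
Empirical-formula mass = 29.06 g/mol; 58 ÷ 29.06 ≈ 2, so the molecular formula is C4H10.

C4H10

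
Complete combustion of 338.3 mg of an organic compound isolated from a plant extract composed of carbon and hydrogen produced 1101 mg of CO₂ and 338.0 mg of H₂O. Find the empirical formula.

C2H3

mol C = 1.101 g CO₂ ÷ 44.009 g/mol = 0.025018 mol
mol H = 2 × 0.3380 g H₂O ÷ 18.015 g/mol = 0.037524 mol
Divide by the smallest (0.025018 mol): C 1.000, H 1.500
Multiplying each by 2 gives whole numbers: C 2.00, H 3.00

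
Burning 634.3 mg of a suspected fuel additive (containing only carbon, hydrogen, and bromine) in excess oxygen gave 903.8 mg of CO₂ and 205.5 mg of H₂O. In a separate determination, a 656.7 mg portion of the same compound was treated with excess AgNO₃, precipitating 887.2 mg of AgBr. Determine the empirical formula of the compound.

mol C = 0.9038 g CO₂ ÷ 44.009 g/mol = 0.020537 mol
mol H = 2 × 0.2055 g H₂O ÷ 18.015 g/mol = 0.022814 mol
From the AgBr data: mol Br per gram of compound = (0.8872 ÷ 187.772) ÷ 0.6567 = 0.0071949 mol/g, so in the 0.6343 g combustion sample mol Br = 0.0045637 mol
Divide by the smallest (0.0045637 mol): C 4.500, H 4.999, Br 1.000
Multiplying each by 2 gives whole numbers: C 9.00, H 10.00, Br 2.00

C9H10Br2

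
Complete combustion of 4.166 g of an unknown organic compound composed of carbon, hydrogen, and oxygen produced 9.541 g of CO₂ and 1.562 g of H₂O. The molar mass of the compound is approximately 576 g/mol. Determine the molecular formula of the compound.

C30H24O12

mol C = 9.541 g CO₂ ÷ 44.009 g/mol = 0.21680 mol
mol H = 2 × 1.562 g H₂O ÷ 18.015 g/mol = 0.17341 mol
mass O = 4.166 − (2.6039 + 0.17480) = 1.3873 g → mol O = 1.3873 ÷ 15.999 = 0.086709 mol
Divide by the smallest (0.086709 mol): C 2.500, H 2.000, O 1.000
Multiplying each by 2 gives whole numbers: C 5.00, H 4.00, O 2.00
Empirical formula: C5H4O2
Empirical-formula mass = 96.08 g/mol; 576 ÷ 96.08 ≈ 6, so the molecular formula is C30H24O12.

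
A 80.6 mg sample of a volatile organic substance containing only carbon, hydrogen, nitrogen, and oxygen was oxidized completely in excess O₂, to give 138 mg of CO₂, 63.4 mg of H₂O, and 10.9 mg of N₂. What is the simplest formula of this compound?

C4H9NO2

mol C = 0.138 g CO₂ ÷ 44.009 g/mol = 0.003136 mol
mol H = 2 × 0.0634 g H₂O ÷ 18.015 g/mol = 0.007039 mol
mol N = 2 × 0.0109 g N₂ ÷ 28.014 g/mol = 0.0007782 mol
mass O = 0.0806 − (0.03766 + 0.007095 + 0.01090) = 0.02494 g → mol O = 0.02494 ÷ 15.999 = 0.001559 mol
Divide by the smallest (0.0007782 mol): C 4.030, H 9.045, N 1.000, O 2.003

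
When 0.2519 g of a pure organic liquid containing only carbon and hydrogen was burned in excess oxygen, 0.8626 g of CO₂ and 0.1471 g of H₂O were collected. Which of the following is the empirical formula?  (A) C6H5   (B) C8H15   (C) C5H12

(A) C6H5

mol C = 0.8626 g CO₂ ÷ 44.009 g/mol = 0.019601 mol
mol H = 2 × 0.1471 g H₂O ÷ 18.015 g/mol = 0.016331 mol
Divide by the smallest (0.016331 mol): C 1.200, H 1.000
Multiplying each by 5 gives whole numbers: C 6.00, H 5.00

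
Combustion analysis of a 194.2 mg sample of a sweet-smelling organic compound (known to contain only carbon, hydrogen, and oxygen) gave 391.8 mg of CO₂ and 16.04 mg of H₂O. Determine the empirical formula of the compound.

C5HO3

mol C = 0.3918 g CO₂ ÷ 44.009 g/mol = 0.0089027 mol
mol H = 2 × 0.01604 g H₂O ÷ 18.015 g/mol = 0.0017807 mol
mass O = 0.1942 − (0.10693 + 0.0017950) = 0.085474 g → mol O = 0.085474 ÷ 15.999 = 0.0053425 mol
Divide by the smallest (0.0017807 mol): C 4.999, H 1.000, O 3.000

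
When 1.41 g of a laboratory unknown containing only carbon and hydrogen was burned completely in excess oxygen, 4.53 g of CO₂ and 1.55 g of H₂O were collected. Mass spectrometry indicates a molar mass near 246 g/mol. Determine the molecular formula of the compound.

C18H30

mol C = 4.53 g CO₂ ÷ 44.009 g/mol = 0.1029 mol
mol H = 2 × 1.55 g H₂O ÷ 18.015 g/mol = 0.1721 mol
Divide by the smallest (0.1029 mol): C 1.000, H 1.672
Multiplying each by 3 gives whole numbers: C 3.00, H 5.02
Empirical formula: C3H5
Empirical-formula mass = 41.07 g/mol; 246 ÷ 41.07 ≈ 6, so the molecular formula is C18H30.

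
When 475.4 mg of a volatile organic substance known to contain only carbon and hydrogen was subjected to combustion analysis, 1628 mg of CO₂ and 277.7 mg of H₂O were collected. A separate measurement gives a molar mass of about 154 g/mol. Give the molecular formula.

C12H10

mol C = 1.628 g CO₂ ÷ 44.009 g/mol = 0.036992 mol
mol H = 2 × 0.2777 g H₂O ÷ 18.015 g/mol = 0.030830 mol
Divide by the smallest (0.030830 mol): C 1.200, H 1.000
Multiplying each by 5 gives whole numbers: C 6.00, H 5.00
Empirical formula: C6H5
Empirical-formula mass = 77.11 g/mol; 154 ÷ 77.11 ≈ 2, so the molecular formula is C12H10.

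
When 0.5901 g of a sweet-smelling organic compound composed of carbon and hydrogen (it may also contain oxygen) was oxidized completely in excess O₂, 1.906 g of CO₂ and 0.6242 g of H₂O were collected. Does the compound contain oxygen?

no

mol C = 1.906 g CO₂ ÷ 44.009 g/mol = 0.043309 mol
mol H = 2 × 0.6242 g H₂O ÷ 18.015 g/mol = 0.069298 mol
C and H together account for 0.59004 g — essentially the entire 0.5901 g sample — so the compound contains no oxygen.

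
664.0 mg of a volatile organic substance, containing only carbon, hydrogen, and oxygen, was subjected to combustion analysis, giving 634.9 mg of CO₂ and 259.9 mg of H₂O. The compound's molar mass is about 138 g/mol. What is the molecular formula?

mol C = 0.6349 g CO₂ ÷ 44.009 g/mol = 0.014427 mol
mol H = 2 × 0.2599 g H₂O ÷ 18.015 g/mol = 0.028854 mol
mass O = 0.6640 − (0.17328 + 0.029085) = 0.46164 g → mol O = 0.46164 ÷ 15.999 = 0.028854 mol
Divide by the smallest (0.014427 mol): C 1.000, H 2.000, O 2.000
Empirical formula: CH2O2
Empirical-formula mass = 46.02 g/mol; 138 ÷ 46.02 ≈ 3, so the molecular formula is C3H6O6.

C3H6O6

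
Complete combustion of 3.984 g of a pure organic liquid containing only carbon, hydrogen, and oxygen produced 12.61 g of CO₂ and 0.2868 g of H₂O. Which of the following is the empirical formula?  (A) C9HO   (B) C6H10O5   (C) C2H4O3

mol C = 12.61 g CO₂ ÷ 44.009 g/mol = 0.28653 mol
mol H = 2 × 0.2868 g H₂O ÷ 18.015 g/mol = 0.031840 mol
mass O = 3.984 − (3.4415 + 0.032095) = 0.51037 g → mol O = 0.51037 ÷ 15.999 = 0.031900 mol
Divide by the smallest (0.031840 mol): C 8.999, H 1.000, O 1.002

(A) C9HO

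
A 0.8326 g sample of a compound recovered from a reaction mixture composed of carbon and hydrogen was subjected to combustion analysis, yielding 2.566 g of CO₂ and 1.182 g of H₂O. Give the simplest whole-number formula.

mol C = 2.566 g CO₂ ÷ 44.009 g/mol = 0.058306 mol
mol H = 2 × 1.182 g H₂O ÷ 18.015 g/mol = 0.13122 mol
Divide by the smallest (0.058306 mol): C 1.000, H 2.251
Multiplying each by 4 gives whole numbers: C 4.00, H 9.00

C4H9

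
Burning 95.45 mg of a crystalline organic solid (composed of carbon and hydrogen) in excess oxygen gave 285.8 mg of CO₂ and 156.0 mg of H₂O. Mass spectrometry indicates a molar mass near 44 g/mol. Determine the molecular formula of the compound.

C3H8

mol C = 0.2858 g CO₂ ÷ 44.009 g/mol = 0.0064941 mol
mol H = 2 × 0.1560 g H₂O ÷ 18.015 g/mol = 0.017319 mol
Divide by the smallest (0.0064941 mol): C 1.000, H 2.667
Multiplying each by 3 gives whole numbers: C 3.00, H 8.00
Empirical formula: C3H8
Empirical-formula mass = 44.10 g/mol; 44 ÷ 44.10 ≈ 1, so the molecular formula is C3H8.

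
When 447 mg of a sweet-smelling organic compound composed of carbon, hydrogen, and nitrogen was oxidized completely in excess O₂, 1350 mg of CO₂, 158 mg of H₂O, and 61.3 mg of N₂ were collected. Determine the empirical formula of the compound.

C7H4N

mol C = 1.35 g CO₂ ÷ 44.009 g/mol = 0.03068 mol
mol H = 2 × 0.158 g H₂O ÷ 18.015 g/mol = 0.01754 mol
mol N = 2 × 0.0613 g N₂ ÷ 28.014 g/mol = 0.004376 mol
Divide by the smallest (0.004376 mol): C 7.009, H 4.008, N 1.000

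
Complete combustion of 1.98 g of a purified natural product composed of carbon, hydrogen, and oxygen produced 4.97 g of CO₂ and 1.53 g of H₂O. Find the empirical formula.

C4H6O

mol C = 4.97 g CO₂ ÷ 44.009 g/mol = 0.1129 mol
mol H = 2 × 1.53 g H₂O ÷ 18.015 g/mol = 0.1699 mol
mass O = 1.98 − (1.356 + 0.1712) = 0.4524 g → mol O = 0.4524 ÷ 15.999 = 0.02827 mol
Divide by the smallest (0.02827 mol): C 3.994, H 6.007, O 1.000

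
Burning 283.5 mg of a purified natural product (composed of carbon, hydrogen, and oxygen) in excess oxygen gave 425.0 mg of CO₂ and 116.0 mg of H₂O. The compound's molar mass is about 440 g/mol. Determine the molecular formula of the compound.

mol C = 0.4250 g CO₂ ÷ 44.009 g/mol = 0.0096571 mol
mol H = 2 × 0.1160 g H₂O ÷ 18.015 g/mol = 0.012878 mol
mass O = 0.2835 − (0.11599 + 0.012981) = 0.15453 g → mol O = 0.15453 ÷ 15.999 = 0.0096586 mol
Divide by the smallest (0.0096571 mol): C 1.000, H 1.334, O 1.000
Multiplying each by 3 gives whole numbers: C 3.00, H 4.00, O 3.00
Empirical formula: C3H4O3
Empirical-formula mass = 88.06 g/mol; 440 ÷ 88.06 ≈ 5, so the molecular formula is C15H20O15.

C15H20O15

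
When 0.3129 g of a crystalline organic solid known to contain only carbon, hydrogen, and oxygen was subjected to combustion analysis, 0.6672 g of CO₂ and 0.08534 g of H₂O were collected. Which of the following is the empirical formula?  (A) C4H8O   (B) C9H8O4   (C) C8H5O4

mol C = 0.6672 g CO₂ ÷ 44.009 g/mol = 0.015161 mol
mol H = 2 × 0.08534 g H₂O ÷ 18.015 g/mol = 0.0094743 mol
mass O = 0.3129 − (0.18209 + 0.0095501) = 0.12126 g → mol O = 0.12126 ÷ 15.999 = 0.0075790 mol
Divide by the smallest (0.0075790 mol): C 2.000, H 1.250, O 1.000
Multiplying each by 4 gives whole numbers: C 8.00, H 5.00, O 4.00

(C) C8H5O4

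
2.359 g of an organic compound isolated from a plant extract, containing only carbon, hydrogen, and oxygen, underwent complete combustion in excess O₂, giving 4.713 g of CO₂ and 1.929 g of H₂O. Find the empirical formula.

C2H4O

mol C = 4.713 g CO₂ ÷ 44.009 g/mol = 0.10709 mol
mol H = 2 × 1.929 g H₂O ÷ 18.015 g/mol = 0.21415 mol
mass O = 2.359 − (1.2863 + 0.21587) = 0.85685 g → mol O = 0.85685 ÷ 15.999 = 0.053557 mol
Divide by the smallest (0.053557 mol): C 2.000, H 3.999, O 1.000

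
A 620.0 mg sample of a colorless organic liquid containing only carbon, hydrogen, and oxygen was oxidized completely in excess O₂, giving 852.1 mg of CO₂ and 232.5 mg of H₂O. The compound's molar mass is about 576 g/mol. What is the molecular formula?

mol C = 0.8521 g CO₂ ÷ 44.009 g/mol = 0.019362 mol
mol H = 2 × 0.2325 g H₂O ÷ 18.015 g/mol = 0.025812 mol
mass O = 0.6200 − (0.23256 + 0.026018) = 0.36143 g → mol O = 0.36143 ÷ 15.999 = 0.022590 mol
Divide by the smallest (0.019362 mol): C 1.000, H 1.333, O 1.167
Multiplying each by 6 gives whole numbers: C 6.00, H 8.00, O 7.00
Empirical formula: C6H8O7
Empirical-formula mass = 192.12 g/mol; 576 ÷ 192.12 ≈ 3, so the molecular formula is C18H24O21.

C18H24O21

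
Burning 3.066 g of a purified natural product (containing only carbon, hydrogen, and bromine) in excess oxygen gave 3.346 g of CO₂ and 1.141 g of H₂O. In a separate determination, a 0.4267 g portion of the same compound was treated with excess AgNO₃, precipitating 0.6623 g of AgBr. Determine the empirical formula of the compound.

mol C = 3.346 g CO₂ ÷ 44.009 g/mol = 0.076030 mol
mol H = 2 × 1.141 g H₂O ÷ 18.015 g/mol = 0.12667 mol
From the AgBr data: mol Br per gram of compound = (0.6623 ÷ 187.772) ÷ 0.4267 = 0.0082661 mol/g, so in the 3.066 g combustion sample mol Br = 0.025344 mol
Divide by the smallest (0.025344 mol): C 3.000, H 4.998, Br 1.000

C3H5Br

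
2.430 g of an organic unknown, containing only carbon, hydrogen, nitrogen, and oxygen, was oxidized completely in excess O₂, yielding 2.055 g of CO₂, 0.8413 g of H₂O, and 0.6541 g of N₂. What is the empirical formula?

mol C = 2.055 g CO₂ ÷ 44.009 g/mol = 0.046695 mol
mol H = 2 × 0.8413 g H₂O ÷ 18.015 g/mol = 0.093400 mol
mol N = 2 × 0.6541 g N₂ ÷ 28.014 g/mol = 0.046698 mol
mass O = 2.430 − (0.56085 + 0.094147 + 0.65410) = 1.1209 g → mol O = 1.1209 ÷ 15.999 = 0.070061 mol
Divide by the smallest (0.046695 mol): C 1.000, H 2.000, N 1.000, O 1.500
Multiplying each by 2 gives whole numbers: C 2.00, H 4.00, N 2.00, O 3.00

C2H4N2O3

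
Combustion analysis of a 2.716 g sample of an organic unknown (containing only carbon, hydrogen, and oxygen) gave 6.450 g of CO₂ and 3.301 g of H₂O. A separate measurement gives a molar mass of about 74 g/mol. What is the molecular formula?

mol C = 6.450 g CO₂ ÷ 44.009 g/mol = 0.14656 mol
mol H = 2 × 3.301 g H₂O ÷ 18.015 g/mol = 0.36647 mol
mass O = 2.716 − (1.7603 + 0.36940) = 0.58625 g → mol O = 0.58625 ÷ 15.999 = 0.036643 mol
Divide by the smallest (0.036643 mol): C 4.000, H 10.001, O 1.000
Empirical formula: C4H10O
Empirical-formula mass = 74.12 g/mol; 74 ÷ 74.12 ≈ 1, so the molecular formula is C4H10O.

C4H10O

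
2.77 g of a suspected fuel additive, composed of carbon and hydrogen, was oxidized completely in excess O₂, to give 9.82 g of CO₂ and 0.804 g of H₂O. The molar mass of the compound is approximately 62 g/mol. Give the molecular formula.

C5H2

mol C = 9.82 g CO₂ ÷ 44.009 g/mol = 0.2231 mol
mol H = 2 × 0.804 g H₂O ÷ 18.015 g/mol = 0.08926 mol
Divide by the smallest (0.08926 mol): C 2.500, H 1.000
Multiplying each by 2 gives whole numbers: C 5.00, H 2.00
Empirical formula: C5H2
Empirical-formula mass = 62.07 g/mol; 62 ÷ 62.07 ≈ 1, so the molecular formula is C5H2.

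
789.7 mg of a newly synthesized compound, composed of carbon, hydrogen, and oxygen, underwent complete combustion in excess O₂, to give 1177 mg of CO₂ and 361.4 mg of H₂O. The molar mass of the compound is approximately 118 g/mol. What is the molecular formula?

mol C = 1.177 g CO₂ ÷ 44.009 g/mol = 0.026745 mol
mol H = 2 × 0.3614 g H₂O ÷ 18.015 g/mol = 0.040122 mol
mass O = 0.7897 − (0.32123 + 0.040443) = 0.42803 g → mol O = 0.42803 ÷ 15.999 = 0.026753 mol
Divide by the smallest (0.026745 mol): C 1.000, H 1.500, O 1.000
Multiplying each by 2 gives whole numbers: C 2.00, H 3.00, O 2.00
Empirical formula: C2H3O2
Empirical-formula mass = 59.04 g/mol; 118 ÷ 59.04 ≈ 2, so the molecular formula is C4H6O4.

C4H6O4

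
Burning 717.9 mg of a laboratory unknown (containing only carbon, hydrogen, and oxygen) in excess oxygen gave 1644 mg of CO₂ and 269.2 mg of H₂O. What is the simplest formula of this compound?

mol C = 1.644 g CO₂ ÷ 44.009 g/mol = 0.037356 mol
mol H = 2 × 0.2692 g H₂O ÷ 18.015 g/mol = 0.029886 mol
mass O = 0.7179 − (0.44868 + 0.030125) = 0.23909 g → mol O = 0.23909 ÷ 15.999 = 0.014944 mol
Divide by the smallest (0.014944 mol): C 2.500, H 2.000, O 1.000
Multiplying each by 2 gives whole numbers: C 5.00, H 4.00, O 2.00

C5H4O2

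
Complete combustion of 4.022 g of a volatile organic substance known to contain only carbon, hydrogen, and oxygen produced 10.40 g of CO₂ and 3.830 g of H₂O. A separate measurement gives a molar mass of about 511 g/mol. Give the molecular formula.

C30H54O6

mol C = 10.40 g CO₂ ÷ 44.009 g/mol = 0.23632 mol
mol H = 2 × 3.830 g H₂O ÷ 18.015 g/mol = 0.42520 mol
mass O = 4.022 − (2.8384 + 0.42860) = 0.75501 g → mol O = 0.75501 ÷ 15.999 = 0.047191 mol
Divide by the smallest (0.047191 mol): C 5.008, H 9.010, O 1.000
Empirical formula: C5H9O
Empirical-formula mass = 85.13 g/mol; 511 ÷ 85.13 ≈ 6, so the molecular formula is C30H54O6.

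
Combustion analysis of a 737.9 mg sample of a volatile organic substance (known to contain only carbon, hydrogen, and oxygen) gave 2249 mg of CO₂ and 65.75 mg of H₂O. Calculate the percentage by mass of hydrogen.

1.00%

mol C = 2.249 g CO₂ ÷ 44.009 g/mol = 0.051103 mol
mol H = 2 × 0.06575 g H₂O ÷ 18.015 g/mol = 0.0072995 mol
mass O = 0.7379 − (0.61380 + 0.0073579) = 0.11674 g → mol O = 0.11674 ÷ 15.999 = 0.0072968 mol
mass % H = 0.0073579 g ÷ 0.7379 g × 100%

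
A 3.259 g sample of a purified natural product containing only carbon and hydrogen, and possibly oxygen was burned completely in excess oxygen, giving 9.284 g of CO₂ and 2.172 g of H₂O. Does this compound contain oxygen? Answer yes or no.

yes

mol C = 9.284 g CO₂ ÷ 44.009 g/mol = 0.21096 mol
mol H = 2 × 2.172 g H₂O ÷ 18.015 g/mol = 0.24113 mol
C and H account for only 2.7769 g of the 3.259 g sample; the remaining 0.48214 g must be oxygen.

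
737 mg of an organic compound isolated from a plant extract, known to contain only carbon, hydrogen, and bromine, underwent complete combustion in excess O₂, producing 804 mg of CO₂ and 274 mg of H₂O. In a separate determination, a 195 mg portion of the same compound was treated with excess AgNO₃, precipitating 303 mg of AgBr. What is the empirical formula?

C3H5Br

mol C = 0.804 g CO₂ ÷ 44.009 g/mol = 0.01827 mol
mol H = 2 × 0.274 g H₂O ÷ 18.015 g/mol = 0.03042 mol
From the AgBr data: mol Br per gram of compound = (0.303 ÷ 187.772) ÷ 0.195 = 0.008275 mol/g, so in the 0.737 g combustion sample mol Br = 0.006099 mol
Divide by the smallest (0.006099 mol): C 2.996, H 4.988, Br 1.000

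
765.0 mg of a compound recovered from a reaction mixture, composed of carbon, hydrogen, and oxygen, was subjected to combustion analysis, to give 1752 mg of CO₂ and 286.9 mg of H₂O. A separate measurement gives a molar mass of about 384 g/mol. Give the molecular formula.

C20H16O8

mol C = 1.752 g CO₂ ÷ 44.009 g/mol = 0.039810 mol
mol H = 2 × 0.2869 g H₂O ÷ 18.015 g/mol = 0.031851 mol
mass O = 0.7650 − (0.47816 + 0.032106) = 0.25474 g → mol O = 0.25474 ÷ 15.999 = 0.015922 mol
Divide by the smallest (0.015922 mol): C 2.500, H 2.000, O 1.000
Multiplying each by 2 gives whole numbers: C 5.00, H 4.00, O 2.00
Empirical formula: C5H4O2
Empirical-formula mass = 96.08 g/mol; 384 ÷ 96.08 ≈ 4, so the molecular formula is C20H16O8.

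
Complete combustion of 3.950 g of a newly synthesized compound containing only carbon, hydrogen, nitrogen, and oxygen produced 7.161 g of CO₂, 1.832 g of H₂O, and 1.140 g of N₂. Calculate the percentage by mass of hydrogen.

mol C = 7.161 g CO₂ ÷ 44.009 g/mol = 0.16272 mol
mol H = 2 × 1.832 g H₂O ÷ 18.015 g/mol = 0.20339 mol
mol N = 2 × 1.140 g N₂ ÷ 28.014 g/mol = 0.081388 mol
mass O = 3.950 − (1.9544 + 0.20501 + 1.1400) = 0.65060 g → mol O = 0.65060 ÷ 15.999 = 0.040665 mol
mass % H = 0.20501 g ÷ 3.950 g × 100%

5.19%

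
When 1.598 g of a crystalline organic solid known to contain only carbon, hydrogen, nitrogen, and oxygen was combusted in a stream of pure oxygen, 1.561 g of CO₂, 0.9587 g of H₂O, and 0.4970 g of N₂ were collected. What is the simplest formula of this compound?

CH3NO

mol C = 1.561 g CO₂ ÷ 44.009 g/mol = 0.035470 mol
mol H = 2 × 0.9587 g H₂O ÷ 18.015 g/mol = 0.10643 mol
mol N = 2 × 0.4970 g N₂ ÷ 28.014 g/mol = 0.035482 mol
mass O = 1.598 − (0.42603 + 0.10728 + 0.49700) = 0.56768 g → mol O = 0.56768 ÷ 15.999 = 0.035483 mol
Divide by the smallest (0.035470 mol): C 1.000, H 3.001, N 1.000, O 1.000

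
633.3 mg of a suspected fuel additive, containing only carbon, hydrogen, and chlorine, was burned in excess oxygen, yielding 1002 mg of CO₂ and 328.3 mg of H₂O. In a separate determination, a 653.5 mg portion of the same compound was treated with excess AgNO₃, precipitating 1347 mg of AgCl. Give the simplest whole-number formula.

mol C = 1.002 g CO₂ ÷ 44.009 g/mol = 0.022768 mol
mol H = 2 × 0.3283 g H₂O ÷ 18.015 g/mol = 0.036447 mol
From the AgCl data: mol Cl per gram of compound = (1.347 ÷ 143.318) ÷ 0.6535 = 0.014382 mol/g, so in the 0.6333 g combustion sample mol Cl = 0.0091082 mol
Divide by the smallest (0.0091082 mol): C 2.500, H 4.002, Cl 1.000
Multiplying each by 2 gives whole numbers: C 5.00, H 8.00, Cl 2.00

C5H8Cl2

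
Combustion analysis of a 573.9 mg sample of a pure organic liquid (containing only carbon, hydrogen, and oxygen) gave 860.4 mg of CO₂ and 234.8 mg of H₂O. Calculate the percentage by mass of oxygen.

54.50%

mol C = 0.8604 g CO₂ ÷ 44.009 g/mol = 0.019551 mol
mol H = 2 × 0.2348 g H₂O ÷ 18.015 g/mol = 0.026067 mol
mass O = 0.5739 − (0.23482 + 0.026276) = 0.31280 g → mol O = 0.31280 ÷ 15.999 = 0.019551 mol
mass % O = 0.31280 g ÷ 0.5739 g × 100%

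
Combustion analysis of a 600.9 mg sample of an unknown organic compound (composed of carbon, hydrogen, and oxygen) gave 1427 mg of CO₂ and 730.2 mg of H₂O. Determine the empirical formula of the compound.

C4H10O

mol C = 1.427 g CO₂ ÷ 44.009 g/mol = 0.032425 mol
mol H = 2 × 0.7302 g H₂O ÷ 18.015 g/mol = 0.081066 mol
mass O = 0.6009 − (0.38946 + 0.081714) = 0.12973 g → mol O = 0.12973 ÷ 15.999 = 0.0081084 mol
Divide by the smallest (0.0081084 mol): C 3.999, H 9.998, O 1.000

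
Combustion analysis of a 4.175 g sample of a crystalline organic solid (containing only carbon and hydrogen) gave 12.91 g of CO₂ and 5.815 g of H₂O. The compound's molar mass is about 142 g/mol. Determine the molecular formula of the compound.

C10H22

mol C = 12.91 g CO₂ ÷ 44.009 g/mol = 0.29335 mol
mol H = 2 × 5.815 g H₂O ÷ 18.015 g/mol = 0.64557 mol
Divide by the smallest (0.29335 mol): C 1.000, H 2.201
Multiplying each by 5 gives whole numbers: C 5.00, H 11.00
Empirical formula: C5H11
Empirical-formula mass = 71.14 g/mol; 142 ÷ 71.14 ≈ 2, so the molecular formula is C10H22.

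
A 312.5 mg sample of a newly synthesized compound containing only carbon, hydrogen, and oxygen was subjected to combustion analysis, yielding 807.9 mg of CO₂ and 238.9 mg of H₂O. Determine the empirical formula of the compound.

C9H13O2

mol C = 0.8079 g CO₂ ÷ 44.009 g/mol = 0.018358 mol
mol H = 2 × 0.2389 g H₂O ÷ 18.015 g/mol = 0.026522 mol
mass O = 0.3125 − (0.22049 + 0.026735) = 0.065272 g → mol O = 0.065272 ÷ 15.999 = 0.0040798 mol
Divide by the smallest (0.0040798 mol): C 4.500, H 6.501, O 1.000
Multiplying each by 2 gives whole numbers: C 9.00, H 13.00, O 2.00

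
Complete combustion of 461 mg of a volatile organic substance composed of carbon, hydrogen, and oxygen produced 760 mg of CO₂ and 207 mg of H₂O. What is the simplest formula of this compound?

C6H8O5

mol C = 0.760 g CO₂ ÷ 44.009 g/mol = 0.01727 mol
mol H = 2 × 0.207 g H₂O ÷ 18.015 g/mol = 0.02298 mol
mass O = 0.461 − (0.2074 + 0.02316) = 0.2304 g → mol O = 0.2304 ÷ 15.999 = 0.01440 mol
Divide by the smallest (0.01440 mol): C 1.199, H 1.596, O 1.000
Multiplying each by 5 gives whole numbers: C 6.00, H 7.98, O 5.00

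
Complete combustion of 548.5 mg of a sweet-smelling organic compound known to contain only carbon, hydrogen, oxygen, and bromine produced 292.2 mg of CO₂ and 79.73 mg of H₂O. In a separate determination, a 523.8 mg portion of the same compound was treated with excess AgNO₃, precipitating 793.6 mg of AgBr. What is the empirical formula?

mol C = 0.2922 g CO₂ ÷ 44.009 g/mol = 0.0066396 mol
mol H = 2 × 0.07973 g H₂O ÷ 18.015 g/mol = 0.0088515 mol
From the AgBr data: mol Br per gram of compound = (0.7936 ÷ 187.772) ÷ 0.5238 = 0.0080687 mol/g, so in the 0.5485 g combustion sample mol Br = 0.0044257 mol
mass O = 0.5485 − (0.079748 + 0.0089223 + 0.35363) = 0.10620 g → mol O = 0.10620 ÷ 15.999 = 0.0066378 mol
Divide by the smallest (0.0044257 mol): C 1.500, H 2.000, Br 1.000, O 1.500
Multiplying each by 2 gives whole numbers: C 3.00, H 4.00, Br 2.00, O 3.00

C3H4Br2O3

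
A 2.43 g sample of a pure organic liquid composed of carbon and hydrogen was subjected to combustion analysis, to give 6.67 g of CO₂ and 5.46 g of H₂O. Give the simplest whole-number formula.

mol C = 6.67 g CO₂ ÷ 44.009 g/mol = 0.1516 mol
mol H = 2 × 5.46 g H₂O ÷ 18.015 g/mol = 0.6062 mol
Divide by the smallest (0.1516 mol): C 1.000, H 3.999

CH4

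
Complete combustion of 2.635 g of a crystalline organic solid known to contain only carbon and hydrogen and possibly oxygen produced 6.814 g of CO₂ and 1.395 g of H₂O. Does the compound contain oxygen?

yes

mol C = 6.814 g CO₂ ÷ 44.009 g/mol = 0.15483 mol
mol H = 2 × 1.395 g H₂O ÷ 18.015 g/mol = 0.15487 mol
C and H account for only 2.0158 g of the 2.635 g sample; the remaining 0.61920 g must be oxygen.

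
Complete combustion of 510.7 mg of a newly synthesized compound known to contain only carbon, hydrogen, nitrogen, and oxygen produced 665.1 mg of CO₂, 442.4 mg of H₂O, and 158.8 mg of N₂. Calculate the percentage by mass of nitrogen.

mol C = 0.6651 g CO₂ ÷ 44.009 g/mol = 0.015113 mol
mol H = 2 × 0.4424 g H₂O ÷ 18.015 g/mol = 0.049115 mol
mol N = 2 × 0.1588 g N₂ ÷ 28.014 g/mol = 0.011337 mol
mass O = 0.5107 − (0.18152 + 0.049508 + 0.15880) = 0.12087 g → mol O = 0.12087 ÷ 15.999 = 0.0075550 mol
mass % N = 0.15880 g ÷ 0.5107 g × 100%

31.09%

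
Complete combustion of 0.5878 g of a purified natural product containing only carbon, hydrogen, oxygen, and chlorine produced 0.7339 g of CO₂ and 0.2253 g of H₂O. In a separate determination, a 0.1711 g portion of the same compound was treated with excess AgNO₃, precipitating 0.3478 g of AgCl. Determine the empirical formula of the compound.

mol C = 0.7339 g CO₂ ÷ 44.009 g/mol = 0.016676 mol
mol H = 2 × 0.2253 g H₂O ÷ 18.015 g/mol = 0.025012 mol
From the AgCl data: mol Cl per gram of compound = (0.3478 ÷ 143.318) ÷ 0.1711 = 0.014183 mol/g, so in the 0.5878 g combustion sample mol Cl = 0.0083370 mol
mass O = 0.5878 − (0.20030 + 0.025213 + 0.29555) = 0.066745 g → mol O = 0.066745 ÷ 15.999 = 0.0041718 mol
Divide by the smallest (0.0041718 mol): C 3.997, H 5.996, Cl 1.998, O 1.000

C4H6Cl2O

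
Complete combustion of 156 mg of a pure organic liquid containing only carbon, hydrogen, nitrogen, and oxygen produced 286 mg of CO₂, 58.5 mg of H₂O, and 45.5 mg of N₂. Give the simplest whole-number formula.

mol C = 0.286 g CO₂ ÷ 44.009 g/mol = 0.006499 mol
mol H = 2 × 0.0585 g H₂O ÷ 18.015 g/mol = 0.006495 mol
mol N = 2 × 0.0455 g N₂ ÷ 28.014 g/mol = 0.003248 mol
mass O = 0.156 − (0.07806 + 0.006547 + 0.04550) = 0.02590 g → mol O = 0.02590 ÷ 15.999 = 0.001619 mol
Divide by the smallest (0.001619 mol): C 4.015, H 4.012, N 2.007, O 1.000

C4H4N2O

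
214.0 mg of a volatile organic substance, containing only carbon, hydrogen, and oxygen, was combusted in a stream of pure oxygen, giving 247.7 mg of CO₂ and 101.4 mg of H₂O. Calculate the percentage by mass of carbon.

31.59%

mol C = 0.2477 g CO₂ ÷ 44.009 g/mol = 0.0056284 mol
mol H = 2 × 0.1014 g H₂O ÷ 18.015 g/mol = 0.011257 mol
mass O = 0.2140 − (0.067603 + 0.011347) = 0.13505 g → mol O = 0.13505 ÷ 15.999 = 0.0084412 mol
mass % C = 0.067603 g ÷ 0.2140 g × 100%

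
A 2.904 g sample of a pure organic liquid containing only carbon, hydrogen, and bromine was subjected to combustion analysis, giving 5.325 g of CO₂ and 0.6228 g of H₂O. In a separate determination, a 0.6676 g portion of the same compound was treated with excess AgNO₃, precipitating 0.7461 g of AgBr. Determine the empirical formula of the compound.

C7H4Br

mol C = 5.325 g CO₂ ÷ 44.009 g/mol = 0.12100 mol
mol H = 2 × 0.6228 g H₂O ÷ 18.015 g/mol = 0.069142 mol
From the AgBr data: mol Br per gram of compound = (0.7461 ÷ 187.772) ÷ 0.6676 = 0.0059518 mol/g, so in the 2.904 g combustion sample mol Br = 0.017284 mol
Divide by the smallest (0.017284 mol): C 7.001, H 4.000, Br 1.000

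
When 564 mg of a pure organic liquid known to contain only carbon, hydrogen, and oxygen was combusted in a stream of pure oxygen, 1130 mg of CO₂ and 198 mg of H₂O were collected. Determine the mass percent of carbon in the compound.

mol C = 1.13 g CO₂ ÷ 44.009 g/mol = 0.02568 mol
mol H = 2 × 0.198 g H₂O ÷ 18.015 g/mol = 0.02198 mol
mass O = 0.564 − (0.3084 + 0.02216) = 0.2334 g → mol O = 0.2334 ÷ 15.999 = 0.01459 mol
mass % C = 0.3084 g ÷ 0.564 g × 100%

54.7%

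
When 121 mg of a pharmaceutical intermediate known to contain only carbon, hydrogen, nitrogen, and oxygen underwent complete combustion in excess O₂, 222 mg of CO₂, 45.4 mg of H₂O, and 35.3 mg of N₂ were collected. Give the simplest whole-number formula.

mol C = 0.222 g CO₂ ÷ 44.009 g/mol = 0.005044 mol
mol H = 2 × 0.0454 g H₂O ÷ 18.015 g/mol = 0.005040 mol
mol N = 2 × 0.0353 g N₂ ÷ 28.014 g/mol = 0.002520 mol
mass O = 0.121 − (0.06059 + 0.005081 + 0.03530) = 0.02003 g → mol O = 0.02003 ÷ 15.999 = 0.001252 mol
Divide by the smallest (0.001252 mol): C 4.029, H 4.026, N 2.013, O 1.000

C4H4N2O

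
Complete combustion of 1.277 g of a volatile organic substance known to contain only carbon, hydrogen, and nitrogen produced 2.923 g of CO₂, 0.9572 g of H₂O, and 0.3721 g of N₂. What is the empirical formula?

C5H8N2

mol C = 2.923 g CO₂ ÷ 44.009 g/mol = 0.066418 mol
mol H = 2 × 0.9572 g H₂O ÷ 18.015 g/mol = 0.10627 mol
mol N = 2 × 0.3721 g N₂ ÷ 28.014 g/mol = 0.026565 mol
Divide by the smallest (0.026565 mol): C 2.500, H 4.000, N 1.000
Multiplying each by 2 gives whole numbers: C 5.00, H 8.00, N 2.00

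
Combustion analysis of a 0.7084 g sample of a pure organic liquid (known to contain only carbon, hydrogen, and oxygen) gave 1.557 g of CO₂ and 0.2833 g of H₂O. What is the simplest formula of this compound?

mol C = 1.557 g CO₂ ÷ 44.009 g/mol = 0.035379 mol
mol H = 2 × 0.2833 g H₂O ÷ 18.015 g/mol = 0.031452 mol
mass O = 0.7084 − (0.42494 + 0.031703) = 0.25176 g → mol O = 0.25176 ÷ 15.999 = 0.015736 mol
Divide by the smallest (0.015736 mol): C 2.248, H 1.999, O 1.000
Multiplying each by 4 gives whole numbers: C 8.99, H 7.99, O 4.00

C9H8O4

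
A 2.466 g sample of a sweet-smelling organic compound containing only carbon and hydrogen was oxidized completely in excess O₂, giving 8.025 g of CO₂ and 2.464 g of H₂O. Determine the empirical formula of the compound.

C2H3

mol C = 8.025 g CO₂ ÷ 44.009 g/mol = 0.18235 mol
mol H = 2 × 2.464 g H₂O ÷ 18.015 g/mol = 0.27355 mol
Divide by the smallest (0.18235 mol): C 1.000, H 1.500
Multiplying each by 2 gives whole numbers: C 2.00, H 3.00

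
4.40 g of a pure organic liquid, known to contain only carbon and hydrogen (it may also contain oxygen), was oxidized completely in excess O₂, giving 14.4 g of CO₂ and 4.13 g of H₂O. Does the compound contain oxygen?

no

mol C = 14.4 g CO₂ ÷ 44.009 g/mol = 0.3272 mol
mol H = 2 × 4.13 g H₂O ÷ 18.015 g/mol = 0.4585 mol
C and H together account for 4.392 g — essentially the entire 4.40 g sample — so the compound contains no oxygen.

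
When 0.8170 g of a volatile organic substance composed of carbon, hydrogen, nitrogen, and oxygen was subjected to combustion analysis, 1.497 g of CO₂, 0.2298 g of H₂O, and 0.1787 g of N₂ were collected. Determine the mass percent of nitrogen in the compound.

mol C = 1.497 g CO₂ ÷ 44.009 g/mol = 0.034016 mol
mol H = 2 × 0.2298 g H₂O ÷ 18.015 g/mol = 0.025512 mol
mol N = 2 × 0.1787 g N₂ ÷ 28.014 g/mol = 0.012758 mol
mass O = 0.8170 − (0.40856 + 0.025716 + 0.17870) = 0.20402 g → mol O = 0.20402 ÷ 15.999 = 0.012752 mol
mass % N = 0.17870 g ÷ 0.8170 g × 100%

21.87%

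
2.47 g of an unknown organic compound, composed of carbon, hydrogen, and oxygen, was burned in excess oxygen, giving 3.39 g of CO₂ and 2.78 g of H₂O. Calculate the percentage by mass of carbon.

mol C = 3.39 g CO₂ ÷ 44.009 g/mol = 0.07703 mol
mol H = 2 × 2.78 g H₂O ÷ 18.015 g/mol = 0.3086 mol
mass O = 2.47 − (0.9252 + 0.3111) = 1.234 g → mol O = 1.234 ÷ 15.999 = 0.07711 mol
mass % C = 0.9252 g ÷ 2.47 g × 100%

37.5%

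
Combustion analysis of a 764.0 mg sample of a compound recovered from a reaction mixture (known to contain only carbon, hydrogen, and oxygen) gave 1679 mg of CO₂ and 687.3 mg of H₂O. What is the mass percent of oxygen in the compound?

29.95%

mol C = 1.679 g CO₂ ÷ 44.009 g/mol = 0.038151 mol
mol H = 2 × 0.6873 g H₂O ÷ 18.015 g/mol = 0.076303 mol
mass O = 0.7640 − (0.45824 + 0.076914) = 0.22885 g → mol O = 0.22885 ÷ 15.999 = 0.014304 mol
mass % O = 0.22885 g ÷ 0.7640 g × 100%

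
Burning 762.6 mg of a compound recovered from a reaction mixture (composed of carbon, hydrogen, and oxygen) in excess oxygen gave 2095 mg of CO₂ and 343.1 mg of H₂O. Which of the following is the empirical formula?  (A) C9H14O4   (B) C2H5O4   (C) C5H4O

mol C = 2.095 g CO₂ ÷ 44.009 g/mol = 0.047604 mol
mol H = 2 × 0.3431 g H₂O ÷ 18.015 g/mol = 0.038090 mol
mass O = 0.7626 − (0.57177 + 0.038395) = 0.15243 g → mol O = 0.15243 ÷ 15.999 = 0.0095277 mol
Divide by the smallest (0.0095277 mol): C 4.996, H 3.998, O 1.000

(C) C5H4O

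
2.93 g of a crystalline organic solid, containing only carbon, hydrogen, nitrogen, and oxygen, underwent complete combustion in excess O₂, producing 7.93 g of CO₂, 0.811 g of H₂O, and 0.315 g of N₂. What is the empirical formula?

mol C = 7.93 g CO₂ ÷ 44.009 g/mol = 0.1802 mol
mol H = 2 × 0.811 g H₂O ÷ 18.015 g/mol = 0.09004 mol
mol N = 2 × 0.315 g N₂ ÷ 28.014 g/mol = 0.02249 mol
mass O = 2.93 − (2.164 + 0.09076 + 0.3150) = 0.3600 g → mol O = 0.3600 ÷ 15.999 = 0.02250 mol
Divide by the smallest (0.02249 mol): C 8.012, H 4.004, N 1.000, O 1.000

C8H4NO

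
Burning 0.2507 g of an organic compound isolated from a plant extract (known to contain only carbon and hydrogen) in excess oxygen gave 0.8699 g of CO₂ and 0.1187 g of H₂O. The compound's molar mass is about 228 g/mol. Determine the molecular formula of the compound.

mol C = 0.8699 g CO₂ ÷ 44.009 g/mol = 0.019766 mol
mol H = 2 × 0.1187 g H₂O ÷ 18.015 g/mol = 0.013178 mol
Divide by the smallest (0.013178 mol): C 1.500, H 1.000
Multiplying each by 2 gives whole numbers: C 3.00, H 2.00
Empirical formula: C3H2
Empirical-formula mass = 38.05 g/mol; 228 ÷ 38.05 ≈ 6, so the molecular formula is C18H12.

C18H12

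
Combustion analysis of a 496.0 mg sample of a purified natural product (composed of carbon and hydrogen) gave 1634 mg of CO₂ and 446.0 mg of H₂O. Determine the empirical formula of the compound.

mol C = 1.634 g CO₂ ÷ 44.009 g/mol = 0.037129 mol
mol H = 2 × 0.4460 g H₂O ÷ 18.015 g/mol = 0.049514 mol
Divide by the smallest (0.037129 mol): C 1.000, H 1.334
Multiplying each by 3 gives whole numbers: C 3.00, H 4.00

C3H4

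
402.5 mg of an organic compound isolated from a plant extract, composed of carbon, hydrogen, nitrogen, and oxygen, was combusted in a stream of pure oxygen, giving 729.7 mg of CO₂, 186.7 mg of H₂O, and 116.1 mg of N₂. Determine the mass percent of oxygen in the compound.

16.49%

mol C = 0.7297 g CO₂ ÷ 44.009 g/mol = 0.016581 mol
mol H = 2 × 0.1867 g H₂O ÷ 18.015 g/mol = 0.020727 mol
mol N = 2 × 0.1161 g N₂ ÷ 28.014 g/mol = 0.0082887 mol
mass O = 0.4025 − (0.19915 + 0.020893 + 0.11610) = 0.066356 g → mol O = 0.066356 ÷ 15.999 = 0.0041475 mol
mass % O = 0.066356 g ÷ 0.4025 g × 100%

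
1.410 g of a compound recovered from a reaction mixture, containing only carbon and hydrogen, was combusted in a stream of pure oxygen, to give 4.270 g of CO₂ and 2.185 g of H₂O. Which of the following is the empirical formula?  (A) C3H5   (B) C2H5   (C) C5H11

(B) C2H5

mol C = 4.270 g CO₂ ÷ 44.009 g/mol = 0.097026 mol
mol H = 2 × 2.185 g H₂O ÷ 18.015 g/mol = 0.24258 mol
Divide by the smallest (0.097026 mol): C 1.000, H 2.500
Multiplying each by 2 gives whole numbers: C 2.00, H 5.00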